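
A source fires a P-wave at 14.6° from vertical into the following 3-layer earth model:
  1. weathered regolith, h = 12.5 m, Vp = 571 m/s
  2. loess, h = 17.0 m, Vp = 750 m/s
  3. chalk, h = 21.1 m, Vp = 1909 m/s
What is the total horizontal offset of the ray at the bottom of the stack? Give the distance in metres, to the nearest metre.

p = sin θ₁/V₁ = sin 14.6°/571 = 4.4145e-04 s/m is conserved through the stack.
Layer 1: θ = 14.60°; offset = 12.5·tan 14.60° = 3.256 m.
Layer 2: sin θ = p·750 = 0.3311 → θ = 19.33°; offset = 17.0·tan 19.33° = 5.965 m.
Layer 3: sin θ = p·1909 = 0.8427 → θ = 57.43°; offset = 21.1·tan 57.43° = 33.031 m.
Summing the layer offsets gives 42.252 m.

42 m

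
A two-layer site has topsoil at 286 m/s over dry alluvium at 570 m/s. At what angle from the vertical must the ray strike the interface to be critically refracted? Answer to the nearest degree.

30°

At critical incidence the refracted ray runs along the interface (θ₂ = 90°), so sin θ_c = V₁/V₂.
θ_c = arcsin(286/570) = arcsin 0.5018 = 30.12°.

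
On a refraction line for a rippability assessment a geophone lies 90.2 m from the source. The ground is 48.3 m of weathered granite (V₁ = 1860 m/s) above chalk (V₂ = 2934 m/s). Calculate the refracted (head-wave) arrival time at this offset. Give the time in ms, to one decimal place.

70.9 ms

t = x/V₂ + 2h·√(V₂²−V₁²)/(V₁V₂).
√(V₂²−V₁²) = √(2934²−1860²) = 2269.1 m/s; delay term = 2·48.3·2269.1/(1860·2934) = 0.04017 s.
t = 90.2/2934 + 0.04017 = 0.07091 s.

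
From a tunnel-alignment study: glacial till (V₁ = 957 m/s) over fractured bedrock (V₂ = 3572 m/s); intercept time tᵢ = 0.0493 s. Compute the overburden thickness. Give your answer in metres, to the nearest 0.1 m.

24.5 m

θ_c = arcsin(957/3572) = 15.54°; cos θ_c = 0.9634.
tᵢ = 2h cos θ_c/V₁ ⇒ h = tᵢ·V₁/(2 cos θ_c) = 0.0493·957/(2·0.9634) = 24.49 m.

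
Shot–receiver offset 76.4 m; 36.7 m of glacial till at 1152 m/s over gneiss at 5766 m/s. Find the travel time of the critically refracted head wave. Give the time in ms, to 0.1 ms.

75.7 ms

t = x/V₂ + 2h·√(V₂²−V₁²)/(V₁V₂).
√(V₂²−V₁²) = √(5766²−1152²) = 5649.7 m/s; delay term = 2·36.7·5649.7/(1152·5766) = 0.06243 s.
t = 76.4/5766 + 0.06243 = 0.07568 s.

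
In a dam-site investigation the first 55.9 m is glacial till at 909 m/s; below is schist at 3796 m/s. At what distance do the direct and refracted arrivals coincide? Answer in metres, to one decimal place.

142.7 m

x_cross = 2h·√((V₂+V₁)/(V₂−V₁)).
(V₂+V₁)/(V₂−V₁) = (3796+909)/(3796−909) = 1.6297; √ = 1.2766.
x_cross = 2·55.9·1.2766 = 142.72 m.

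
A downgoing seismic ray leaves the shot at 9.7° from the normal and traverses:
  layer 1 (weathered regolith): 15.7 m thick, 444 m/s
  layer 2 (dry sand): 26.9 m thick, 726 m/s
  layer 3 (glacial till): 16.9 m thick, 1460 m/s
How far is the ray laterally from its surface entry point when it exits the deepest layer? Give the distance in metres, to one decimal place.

Apply Snell's law at each interface; in layer i the horizontal offset is hᵢ·tan θᵢ.
Layer 1: θ = 9.70°; offset = 15.7·tan 9.70° = 2.684 m.
Layer 2: sin θ = 726·sin 9.7°/444 = 0.2755, θ = 15.99°; offset = 26.9·tan 15.99° = 7.709 m.
Layer 3: sin θ = 1460·sin 9.7°/444 = 0.5540, θ = 33.64°; offset = 16.9·tan 33.64° = 11.247 m.
Σ offsets = 21.640 m.

21.6 m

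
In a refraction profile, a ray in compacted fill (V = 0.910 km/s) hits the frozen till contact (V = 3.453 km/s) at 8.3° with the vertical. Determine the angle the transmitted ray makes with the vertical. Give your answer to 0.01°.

Snell's law: sin θ₂ = (V₂/V₁)·sin θ₁ = (3.453/0.910)·sin 8.3° = 0.5478.
θ₂ = arcsin 0.5478 = 33.21° from the normal.

33.21°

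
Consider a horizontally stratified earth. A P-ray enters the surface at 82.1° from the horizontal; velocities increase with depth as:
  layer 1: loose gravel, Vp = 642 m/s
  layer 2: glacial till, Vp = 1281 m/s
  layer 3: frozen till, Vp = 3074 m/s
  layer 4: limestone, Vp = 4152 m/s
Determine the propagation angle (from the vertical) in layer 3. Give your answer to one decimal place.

41.2°

From the normal: θ₁ = 90° − 82.1° = 7.9°.
Ray parameter p = sin 7.9° / 642 = 2.1409e-04 s/m.
sin θ_3 = p·V_3 = 2.1409e-04 × 3074 = 0.6581.
θ_3 = arcsin 0.6581 = 41.16°.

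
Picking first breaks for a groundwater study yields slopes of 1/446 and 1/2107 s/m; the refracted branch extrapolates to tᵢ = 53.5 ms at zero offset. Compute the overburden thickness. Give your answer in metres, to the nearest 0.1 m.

θ_c = arcsin(446/2107) = 12.22°; cos θ_c = 0.9773.
tᵢ = 2h cos θ_c/V₁ ⇒ h = tᵢ·V₁/(2 cos θ_c) = 0.0535·446/(2·0.9773) = 12.21 m.

12.2 m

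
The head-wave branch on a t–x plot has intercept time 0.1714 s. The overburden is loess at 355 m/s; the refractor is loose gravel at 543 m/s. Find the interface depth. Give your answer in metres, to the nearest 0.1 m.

θ_c = arcsin(355/543) = 40.83°; cos θ_c = 0.7567.
tᵢ = 2h cos θ_c/V₁ ⇒ h = tᵢ·V₁/(2 cos θ_c) = 0.1714·355/(2·0.7567) = 40.21 m.

40.2 m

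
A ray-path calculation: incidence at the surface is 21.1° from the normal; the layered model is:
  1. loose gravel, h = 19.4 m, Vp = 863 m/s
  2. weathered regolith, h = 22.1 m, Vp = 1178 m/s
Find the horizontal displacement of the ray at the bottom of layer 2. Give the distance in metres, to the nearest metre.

20 m

Apply Snell's law at each interface; in layer i the horizontal offset is hᵢ·tan θᵢ.
Layer 1: θ = 21.10°; offset = 19.4·tan 21.10° = 7.486 m.
Layer 2: sin θ = 1178·sin 21.1°/863 = 0.4914, θ = 29.43°; offset = 22.1·tan 29.43° = 12.469 m.
Summing the layer offsets gives 19.955 m.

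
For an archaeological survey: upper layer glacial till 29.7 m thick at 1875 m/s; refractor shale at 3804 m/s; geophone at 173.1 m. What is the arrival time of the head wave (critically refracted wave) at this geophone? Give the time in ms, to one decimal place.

73.1 ms

θ_c = arcsin(V₁/V₂) = arcsin(1875/3804) = 29.53°, cos θ_c = 0.8701.
Intercept time tᵢ = 2h cos θ_c / V₁ = 2·29.7·0.8701/1875 = 0.02756 s.
t = x/V₂ + tᵢ = 173.1/3804 + 0.02756 = 0.07307 s.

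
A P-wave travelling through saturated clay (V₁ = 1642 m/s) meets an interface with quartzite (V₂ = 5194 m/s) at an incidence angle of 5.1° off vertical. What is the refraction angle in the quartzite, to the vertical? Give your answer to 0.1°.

16.3°

sin θ₁/V₁ = sin θ₂/V₂ ⇒ sin θ₂ = 5194·sin 5.1°/1642 = 5194·0.0889/1642 = 0.2812.
θ₂ = sin⁻¹(0.2812) = 16.33° (from vertical).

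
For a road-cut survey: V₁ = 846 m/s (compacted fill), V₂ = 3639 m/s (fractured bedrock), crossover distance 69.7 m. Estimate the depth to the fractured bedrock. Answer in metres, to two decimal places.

x_cross = 2h·√((V₂+V₁)/(V₂−V₁)) → h = x_cross / (2·√((V₂+V₁)/(V₂−V₁))).
√((V₂+V₁)/(V₂−V₁)) = √((3639+846)/(3639−846)) = 1.2672.
h = 69.7 / (2·1.2672) = 27.50 m.

27.50 m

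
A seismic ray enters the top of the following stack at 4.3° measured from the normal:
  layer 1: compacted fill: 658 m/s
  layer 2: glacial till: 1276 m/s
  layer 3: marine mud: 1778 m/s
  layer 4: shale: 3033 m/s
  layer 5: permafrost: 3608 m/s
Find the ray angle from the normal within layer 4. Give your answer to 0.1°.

Ray parameter p = sin 4.3° / 658 = 1.1395e-04 s/m.
sin θ_4 = p·V_4 = 1.1395e-04 × 3033 = 0.3456.
θ_4 = 20.22° from the vertical.

20.2°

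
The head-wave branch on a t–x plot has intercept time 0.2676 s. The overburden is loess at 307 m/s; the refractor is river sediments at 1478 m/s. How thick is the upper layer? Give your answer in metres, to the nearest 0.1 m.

42.0 m

θ_c = arcsin(307/1478) = 11.99°; cos θ_c = 0.9782.
tᵢ = 2h cos θ_c/V₁ ⇒ h = tᵢ·V₁/(2 cos θ_c) = 0.2676·307/(2·0.9782) = 41.99 m.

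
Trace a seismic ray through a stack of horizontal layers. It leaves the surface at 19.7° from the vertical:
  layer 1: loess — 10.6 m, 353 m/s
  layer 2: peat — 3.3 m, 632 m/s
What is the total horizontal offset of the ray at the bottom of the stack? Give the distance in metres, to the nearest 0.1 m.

Apply Snell's law at each interface; in layer i the horizontal offset is hᵢ·tan θᵢ.
Layer 1: θ = 19.70°; offset = 10.6·tan 19.70° = 3.795 m.
Layer 2: sin θ = 632·sin 19.7°/353 = 0.6035, θ = 37.12°; offset = 3.3·tan 37.12° = 2.498 m.
Summing the layer offsets gives 6.293 m.

6.3 m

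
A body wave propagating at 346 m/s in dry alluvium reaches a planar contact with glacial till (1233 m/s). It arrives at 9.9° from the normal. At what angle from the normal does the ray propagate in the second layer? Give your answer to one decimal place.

37.8°

sin θ₁/V₁ = sin θ₂/V₂ ⇒ sin θ₂ = 1233·sin 9.9°/346 = 1233·0.1719/346 = 0.6127.
θ₂ = arcsin 0.6127 = 37.78° from the normal.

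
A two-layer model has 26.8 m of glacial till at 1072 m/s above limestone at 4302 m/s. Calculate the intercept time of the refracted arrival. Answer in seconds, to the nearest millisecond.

0.048 s

tᵢ = 2h·√(V₂²−V₁²)/(V₁V₂).
√(V₂²−V₁²) = √(4302²−1072²) = 4166.3 m/s.
tᵢ = 2·26.8·4166.3/(1072·4302) = 0.04842 s.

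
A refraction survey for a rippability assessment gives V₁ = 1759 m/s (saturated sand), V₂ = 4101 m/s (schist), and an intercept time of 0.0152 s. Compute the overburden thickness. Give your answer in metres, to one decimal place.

14.8 m

θ_c = arcsin(1759/4101) = 25.40°; cos θ_c = 0.9033.
tᵢ = 2h cos θ_c/V₁ ⇒ h = tᵢ·V₁/(2 cos θ_c) = 0.0152·1759/(2·0.9033) = 14.80 m.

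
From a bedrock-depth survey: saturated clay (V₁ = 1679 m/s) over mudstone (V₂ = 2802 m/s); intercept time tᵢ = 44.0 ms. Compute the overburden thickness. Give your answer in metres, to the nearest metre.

h = tᵢ·V₁·V₂ / (2·√(V₂²−V₁²)).
√(V₂²−V₁²) = √(2802² − 1679²) = 2243.2 m/s.
h = 0.044 s × 1679 × 2802 / (2 × 2243.2) = 46.14 m.

46 m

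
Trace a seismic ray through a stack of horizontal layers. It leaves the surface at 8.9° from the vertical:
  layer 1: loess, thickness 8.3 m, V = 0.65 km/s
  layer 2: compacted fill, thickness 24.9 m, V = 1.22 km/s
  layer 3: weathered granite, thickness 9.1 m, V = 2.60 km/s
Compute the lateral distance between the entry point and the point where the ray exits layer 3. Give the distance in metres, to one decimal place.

16.0 m

Apply Snell's law at each interface; in layer i the horizontal offset is hᵢ·tan θᵢ.
Layer 1: θ = 8.90°; offset = 8.3·tan 8.90° = 1.300 m.
Layer 2: sin θ = 1.22·sin 8.9°/0.65 = 0.2904, θ = 16.88°; offset = 24.9·tan 16.88° = 7.556 m.
Layer 3: sin θ = 2.60·sin 8.9°/0.65 = 0.6188, θ = 38.23°; offset = 9.1·tan 38.23° = 7.169 m.
Σ offsets = 16.025 m.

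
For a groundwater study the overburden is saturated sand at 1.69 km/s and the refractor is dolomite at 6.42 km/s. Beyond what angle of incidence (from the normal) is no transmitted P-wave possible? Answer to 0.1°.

15.3°

At critical incidence the refracted ray runs along the interface (θ₂ = 90°), so sin θ_c = V₁/V₂.
θ_c = arcsin(1.69/6.42) = arcsin 0.2632 = 15.26°.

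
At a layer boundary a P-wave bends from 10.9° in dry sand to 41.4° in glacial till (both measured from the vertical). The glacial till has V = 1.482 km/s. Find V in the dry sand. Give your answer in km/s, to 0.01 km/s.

Snell's law: sin 10.9°/V₁ = sin 41.4°/V₂.
V₁ = V₂·sin 10.9°/sin 41.4° = 1.482 × 0.2859 = 0.42 km/s.

0.42 km/s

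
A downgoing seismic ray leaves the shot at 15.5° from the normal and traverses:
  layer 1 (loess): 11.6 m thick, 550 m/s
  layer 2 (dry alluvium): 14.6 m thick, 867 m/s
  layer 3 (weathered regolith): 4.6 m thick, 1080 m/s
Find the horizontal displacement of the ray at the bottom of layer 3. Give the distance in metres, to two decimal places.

p = sin θ₁/V₁ = sin 15.5°/550 = 4.8589e-04 s/m is conserved through the stack.
Layer 1: θ = 15.50°; offset = 11.6·tan 15.50° = 3.2170 m.
Layer 2: sin θ = p·867 = 0.4213 → θ = 24.91°; offset = 14.6·tan 24.91° = 6.7816 m.
Layer 3: sin θ = p·1080 = 0.5248 → θ = 31.65°; offset = 4.6·tan 31.65° = 2.8357 m.
Σ offsets = 12.8342 m.

12.83 m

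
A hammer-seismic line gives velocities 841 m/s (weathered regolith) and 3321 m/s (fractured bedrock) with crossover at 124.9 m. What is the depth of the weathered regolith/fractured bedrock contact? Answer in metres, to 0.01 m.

h = (x_cross/2)·√((V₂−V₁)/(V₂+V₁)).
(V₂−V₁)/(V₂+V₁) = (3321−841)/(3321+841) = 0.5959; √ = 0.7719.
h = (124.9/2)·0.7719 = 48.21 m.

48.21 m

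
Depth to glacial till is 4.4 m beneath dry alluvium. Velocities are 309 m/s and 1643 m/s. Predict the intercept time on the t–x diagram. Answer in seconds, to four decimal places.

θ_c = arcsin(V₁/V₂) = arcsin(309/1643) = 10.84°; cos θ_c = 0.9822.
tᵢ = 2h·cos θ_c / V₁ = 2·4.4·0.9822 / 309 = 0.02797 s.

0.0280 s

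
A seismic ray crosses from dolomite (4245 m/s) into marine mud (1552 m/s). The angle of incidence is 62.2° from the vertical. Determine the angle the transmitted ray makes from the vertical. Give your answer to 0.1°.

18.9°

sin θ₁/V₁ = sin θ₂/V₂ ⇒ sin θ₂ = 1552·sin 62.2°/4245 = 1552·0.8846/4245 = 0.3234.
θ₂ = sin⁻¹(0.3234) = 18.87° (from vertical).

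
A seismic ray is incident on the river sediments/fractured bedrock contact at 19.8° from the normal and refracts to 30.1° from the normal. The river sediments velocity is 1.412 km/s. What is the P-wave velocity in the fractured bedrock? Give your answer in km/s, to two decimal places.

Snell's law: sin 19.8°/V₁ = sin 30.1°/V₂.
V₂ = V₁·sin 30.1°/sin 19.8° = 1.412 × 1.4805 = 2.09 km/s.

2.09 km/s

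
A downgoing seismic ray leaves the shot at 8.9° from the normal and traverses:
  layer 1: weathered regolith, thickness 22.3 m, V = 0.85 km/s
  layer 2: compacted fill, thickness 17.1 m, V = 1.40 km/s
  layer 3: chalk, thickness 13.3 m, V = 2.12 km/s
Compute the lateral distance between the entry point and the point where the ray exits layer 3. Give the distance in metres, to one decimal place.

Apply Snell's law at each interface; in layer i the horizontal offset is hᵢ·tan θᵢ.
Layer 1: θ = 8.90°; offset = 22.3·tan 8.90° = 3.492 m.
Layer 2: sin θ = 1.40·sin 8.9°/0.85 = 0.2548, θ = 14.76°; offset = 17.1·tan 14.76° = 4.506 m.
Layer 3: sin θ = 2.12·sin 8.9°/0.85 = 0.3859, θ = 22.70°; offset = 13.3·tan 22.70° = 5.563 m.
Summing the layer offsets gives 13.561 m.

13.6 m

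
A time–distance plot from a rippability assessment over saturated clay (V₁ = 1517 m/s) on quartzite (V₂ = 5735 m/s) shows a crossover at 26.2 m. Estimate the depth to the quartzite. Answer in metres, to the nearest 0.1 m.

h = (x_cross/2)·√((V₂−V₁)/(V₂+V₁)).
(V₂−V₁)/(V₂+V₁) = (5735−1517)/(5735+1517) = 0.5816; √ = 0.7626.
h = (26.2/2)·0.7626 = 9.99 m.

10.0 m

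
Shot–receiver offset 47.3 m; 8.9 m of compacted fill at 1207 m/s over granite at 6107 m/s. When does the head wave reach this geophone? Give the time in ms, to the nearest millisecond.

θ_c = arcsin(V₁/V₂) = arcsin(1207/6107) = 11.40°, cos θ_c = 0.9803.
Intercept time tᵢ = 2h cos θ_c / V₁ = 2·8.9·0.9803/1207 = 0.01446 s.
t = x/V₂ + tᵢ = 47.3/6107 + 0.01446 = 0.02220 s.

22 ms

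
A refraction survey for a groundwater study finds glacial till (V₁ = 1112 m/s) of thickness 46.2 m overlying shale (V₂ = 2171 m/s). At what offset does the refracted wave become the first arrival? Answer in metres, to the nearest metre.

163 m

x_cross = 2h·√((V₂+V₁)/(V₂−V₁)).
(V₂+V₁)/(V₂−V₁) = (2171+1112)/(2171−1112) = 3.1001; √ = 1.7607.
x_cross = 2·46.2·1.7607 = 162.69 m.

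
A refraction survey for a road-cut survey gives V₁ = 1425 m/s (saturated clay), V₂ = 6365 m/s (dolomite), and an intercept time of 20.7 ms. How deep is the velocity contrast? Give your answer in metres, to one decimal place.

θ_c = arcsin(1425/6365) = 12.94°; cos θ_c = 0.9746.
tᵢ = 2h cos θ_c/V₁ ⇒ h = tᵢ·V₁/(2 cos θ_c) = 0.0207·1425/(2·0.9746) = 15.13 m.

15.1 m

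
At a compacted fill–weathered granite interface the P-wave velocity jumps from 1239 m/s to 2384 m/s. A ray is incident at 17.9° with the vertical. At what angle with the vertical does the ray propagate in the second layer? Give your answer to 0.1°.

sin θ₁/V₁ = sin θ₂/V₂ ⇒ sin θ₂ = 2384·sin 17.9°/1239 = 2384·0.3074/1239 = 0.5914.
θ₂ = arcsin 0.5914 = 36.26° from the normal.

36.3°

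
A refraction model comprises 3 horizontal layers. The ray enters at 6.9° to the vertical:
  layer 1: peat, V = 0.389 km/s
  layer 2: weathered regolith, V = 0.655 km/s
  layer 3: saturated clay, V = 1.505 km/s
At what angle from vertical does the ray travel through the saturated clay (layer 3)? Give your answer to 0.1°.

Ray parameter p = sin 6.9° / 0.389 = 3.0884e-01 s/km.
sin θ_3 = p·V_3 = 3.0884e-01 × 1.505 = 0.4648.
θ_3 = arcsin 0.4648 = 27.70°.

27.7°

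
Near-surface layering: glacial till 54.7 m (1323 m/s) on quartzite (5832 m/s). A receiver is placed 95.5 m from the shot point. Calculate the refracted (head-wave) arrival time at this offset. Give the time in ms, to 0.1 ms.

t = x/V₂ + 2h·√(V₂²−V₁²)/(V₁V₂).
√(V₂²−V₁²) = √(5832²−1323²) = 5680.0 m/s; delay term = 2·54.7·5680.0/(1323·5832) = 0.08054 s.
t = 95.5/5832 + 0.08054 = 0.09691 s.

96.9 ms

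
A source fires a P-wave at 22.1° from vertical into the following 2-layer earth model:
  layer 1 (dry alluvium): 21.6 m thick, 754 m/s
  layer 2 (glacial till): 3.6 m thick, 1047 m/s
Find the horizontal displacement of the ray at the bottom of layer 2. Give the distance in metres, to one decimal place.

11.0 m

p = sin θ₁/V₁ = sin 22.1°/754 = 4.9897e-04 s/m is conserved through the stack.
Layer 1: θ = 22.10°; offset = 21.6·tan 22.10° = 8.771 m.
Layer 2: sin θ = p·1047 = 0.5224 → θ = 31.49°; offset = 3.6·tan 31.49° = 2.206 m.
Σ offsets = 10.976 m.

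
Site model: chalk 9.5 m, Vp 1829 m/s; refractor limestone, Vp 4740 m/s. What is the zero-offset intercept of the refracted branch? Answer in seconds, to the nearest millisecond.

0.010 s

tᵢ = 2h·√(V₂²−V₁²)/(V₁V₂).
√(V₂²−V₁²) = √(4740²−1829²) = 4372.9 m/s.
tᵢ = 2·9.5·4372.9/(1829·4740) = 0.00958 s.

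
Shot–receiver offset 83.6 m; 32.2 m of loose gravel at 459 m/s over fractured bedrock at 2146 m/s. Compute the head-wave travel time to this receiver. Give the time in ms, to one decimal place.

t = x/V₂ + 2h·√(V₂²−V₁²)/(V₁V₂).
√(V₂²−V₁²) = √(2146²−459²) = 2096.3 m/s; delay term = 2·32.2·2096.3/(459·2146) = 0.13706 s.
t = 83.6/2146 + 0.13706 = 0.17601 s.

176.0 ms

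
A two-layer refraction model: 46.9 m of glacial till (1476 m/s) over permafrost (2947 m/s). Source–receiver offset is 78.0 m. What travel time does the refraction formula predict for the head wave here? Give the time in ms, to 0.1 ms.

81.5 ms

t = x/V₂ + 2h·√(V₂²−V₁²)/(V₁V₂).
√(V₂²−V₁²) = √(2947²−1476²) = 2550.7 m/s; delay term = 2·46.9·2550.7/(1476·2947) = 0.05500 s.
t = 78.0/2947 + 0.05500 = 0.08147 s.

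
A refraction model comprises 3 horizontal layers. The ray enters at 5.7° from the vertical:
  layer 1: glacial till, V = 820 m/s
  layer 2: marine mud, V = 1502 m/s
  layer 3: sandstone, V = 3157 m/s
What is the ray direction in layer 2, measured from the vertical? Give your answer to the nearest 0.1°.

Snell's law across each interface conserves sin θ / V, so sin θ_2 = V_2·sin θ₁/V₁.
sin θ_2 = 1502 × sin 5.7° / 820 = 0.1819.
θ_2 = 10.48° from the vertical.

10.5°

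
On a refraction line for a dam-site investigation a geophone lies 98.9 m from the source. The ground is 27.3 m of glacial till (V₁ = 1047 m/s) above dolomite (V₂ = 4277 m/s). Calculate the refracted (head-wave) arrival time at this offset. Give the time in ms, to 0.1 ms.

73.7 ms

t = x/V₂ + 2h·√(V₂²−V₁²)/(V₁V₂).
√(V₂²−V₁²) = √(4277²−1047²) = 4146.9 m/s; delay term = 2·27.3·4146.9/(1047·4277) = 0.05056 s.
t = 98.9/4277 + 0.05056 = 0.07369 s.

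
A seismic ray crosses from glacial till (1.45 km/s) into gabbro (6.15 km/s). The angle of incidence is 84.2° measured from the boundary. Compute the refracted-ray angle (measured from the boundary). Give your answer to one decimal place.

64.6°

Convert to the normal: θ₁ = 90° − 84.2° = 5.8°.
Snell's law: sin θ₂ = (V₂/V₁)·sin θ₁ = (6.15/1.45)·sin 5.8° = 0.4286.
θ₂ = sin⁻¹(0.4286) = 25.38° (from vertical).
From the interface: 90° − 25.38° = 64.62°.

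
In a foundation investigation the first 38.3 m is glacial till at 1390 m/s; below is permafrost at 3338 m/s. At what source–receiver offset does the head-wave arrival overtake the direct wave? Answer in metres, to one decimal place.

119.3 m

θ_c = arcsin(1390/3338) = 24.61°, so cos θ_c = 0.9092 and tᵢ = 2h cos θ_c/V₁ = 0.0501 s.
At crossover x/V₁ = x/V₂ + tᵢ ⇒ x = tᵢ/(1/V₁ − 1/V₂) = 0.05010/(7.1942e-04 − 2.9958e-04) = 119.34 m.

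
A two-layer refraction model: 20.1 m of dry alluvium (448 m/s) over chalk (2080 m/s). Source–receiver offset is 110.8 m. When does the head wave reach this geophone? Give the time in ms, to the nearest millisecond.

141 ms

t = x/V₂ + 2h·√(V₂²−V₁²)/(V₁V₂).
√(V₂²−V₁²) = √(2080²−448²) = 2031.2 m/s; delay term = 2·20.1·2031.2/(448·2080) = 0.08763 s.
t = 110.8/2080 + 0.08763 = 0.14090 s.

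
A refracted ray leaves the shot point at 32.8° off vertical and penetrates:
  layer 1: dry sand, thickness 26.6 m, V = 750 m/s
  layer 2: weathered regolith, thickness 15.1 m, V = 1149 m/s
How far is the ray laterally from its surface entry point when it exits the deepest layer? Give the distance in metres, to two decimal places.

Apply Snell's law at each interface; in layer i the horizontal offset is hᵢ·tan θᵢ.
Layer 1: θ = 32.80°; offset = 26.6·tan 32.80° = 17.1425 m.
Layer 2: sin θ = 1149·sin 32.8°/750 = 0.8299, θ = 56.09°; offset = 15.1·tan 56.09° = 22.4611 m.
Summing the layer offsets gives 39.6037 m.

39.60 m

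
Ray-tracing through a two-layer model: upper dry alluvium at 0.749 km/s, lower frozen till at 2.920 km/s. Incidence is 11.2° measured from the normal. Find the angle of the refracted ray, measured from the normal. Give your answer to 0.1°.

sin θ₁/V₁ = sin θ₂/V₂ ⇒ sin θ₂ = 2.920·sin 11.2°/0.749 = 2.920·0.1942/0.749 = 0.7572.
θ₂ = sin⁻¹(0.7572) = 49.22° (from vertical).

49.2°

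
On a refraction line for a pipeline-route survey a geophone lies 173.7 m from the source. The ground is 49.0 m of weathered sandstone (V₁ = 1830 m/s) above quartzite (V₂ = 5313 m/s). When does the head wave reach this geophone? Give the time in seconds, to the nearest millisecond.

0.083 s

t = x/V₂ + 2h·√(V₂²−V₁²)/(V₁V₂).
√(V₂²−V₁²) = √(5313²−1830²) = 4987.9 m/s; delay term = 2·49.0·4987.9/(1830·5313) = 0.05028 s.
t = 173.7/5313 + 0.05028 = 0.08297 s.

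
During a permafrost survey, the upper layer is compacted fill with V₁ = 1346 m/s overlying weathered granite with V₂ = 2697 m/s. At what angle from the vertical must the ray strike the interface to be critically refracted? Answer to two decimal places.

29.94°

Critical incidence: sin θ_c = V₁/V₂ = 1346/2697 = 0.4991.
θ_c = arcsin 0.4991 = 29.94°.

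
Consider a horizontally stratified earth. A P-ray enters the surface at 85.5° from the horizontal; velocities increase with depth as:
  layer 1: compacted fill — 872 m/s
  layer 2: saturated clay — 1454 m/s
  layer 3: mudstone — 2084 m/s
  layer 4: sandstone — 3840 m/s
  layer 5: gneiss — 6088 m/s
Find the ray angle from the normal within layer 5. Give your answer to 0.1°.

From the normal: θ₁ = 90° − 85.5° = 4.5°.
Ray parameter p = sin 4.5° / 872 = 8.9976e-05 s/m.
sin θ_5 = p·V_5 = 8.9976e-05 × 6088 = 0.5478.
θ_5 = 33.21° from the vertical.

33.2°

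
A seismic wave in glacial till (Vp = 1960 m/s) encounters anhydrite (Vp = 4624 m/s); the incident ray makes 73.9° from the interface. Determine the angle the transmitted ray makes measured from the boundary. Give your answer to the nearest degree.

Angle from the normal: 90° − 73.9° = 16.1°.
sin θ₁/V₁ = sin θ₂/V₂ ⇒ sin θ₂ = 4624·sin 16.1°/1960 = 4624·0.2773/1960 = 0.6542.
θ₂ = arcsin 0.6542 = 40.86° from the normal.
From the interface: 90° − 40.86° = 49.14°.

49°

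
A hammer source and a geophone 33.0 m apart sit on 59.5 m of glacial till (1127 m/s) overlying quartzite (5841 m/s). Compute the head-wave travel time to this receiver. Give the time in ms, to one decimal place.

109.3 ms

t = x/V₂ + 2h·√(V₂²−V₁²)/(V₁V₂).
√(V₂²−V₁²) = √(5841²−1127²) = 5731.2 m/s; delay term = 2·59.5·5731.2/(1127·5841) = 0.10361 s.
t = 33.0/5841 + 0.10361 = 0.10926 s.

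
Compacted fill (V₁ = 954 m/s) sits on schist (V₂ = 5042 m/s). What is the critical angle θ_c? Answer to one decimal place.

At critical incidence the refracted ray runs along the interface (θ₂ = 90°), so sin θ_c = V₁/V₂.
θ_c = arcsin(954/5042) = arcsin 0.1892 = 10.91°.

10.9°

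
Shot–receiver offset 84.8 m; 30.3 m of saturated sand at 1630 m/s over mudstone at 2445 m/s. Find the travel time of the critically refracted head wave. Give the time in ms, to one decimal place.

62.4 ms

t = x/V₂ + 2h·√(V₂²−V₁²)/(V₁V₂).
√(V₂²−V₁²) = √(2445²−1630²) = 1822.4 m/s; delay term = 2·30.3·1822.4/(1630·2445) = 0.02771 s.
t = 84.8/2445 + 0.02771 = 0.06239 s.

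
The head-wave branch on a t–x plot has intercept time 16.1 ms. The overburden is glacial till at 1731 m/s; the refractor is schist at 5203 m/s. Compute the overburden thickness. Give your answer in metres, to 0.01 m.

θ_c = arcsin(1731/5203) = 19.43°; cos θ_c = 0.9430.
tᵢ = 2h cos θ_c/V₁ ⇒ h = tᵢ·V₁/(2 cos θ_c) = 0.0161·1731/(2·0.9430) = 14.78 m.

14.78 m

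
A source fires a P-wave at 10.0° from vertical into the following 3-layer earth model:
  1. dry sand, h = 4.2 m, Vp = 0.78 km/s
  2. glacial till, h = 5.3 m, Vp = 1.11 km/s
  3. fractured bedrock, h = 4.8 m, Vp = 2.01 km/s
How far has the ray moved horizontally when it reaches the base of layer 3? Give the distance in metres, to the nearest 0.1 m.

Apply Snell's law at each interface; in layer i the horizontal offset is hᵢ·tan θᵢ.
Layer 1: θ = 10.00°; offset = 4.2·tan 10.00° = 0.741 m.
Layer 2: sin θ = 1.11·sin 10.0°/0.78 = 0.2471, θ = 14.31°; offset = 5.3·tan 14.31° = 1.352 m.
Layer 3: sin θ = 2.01·sin 10.0°/0.78 = 0.4475, θ = 26.58°; offset = 4.8·tan 26.58° = 2.402 m.
Summing the layer offsets gives 4.494 m.

4.5 m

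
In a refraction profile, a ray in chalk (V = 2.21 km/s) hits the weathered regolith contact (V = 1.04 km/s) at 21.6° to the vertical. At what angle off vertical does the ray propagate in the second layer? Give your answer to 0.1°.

10.0°

Snell's law: sin θ₂ = (V₂/V₁)·sin θ₁ = (1.04/2.21)·sin 21.6° = 0.1732.
θ₂ = sin⁻¹(0.1732) = 9.98° (from vertical).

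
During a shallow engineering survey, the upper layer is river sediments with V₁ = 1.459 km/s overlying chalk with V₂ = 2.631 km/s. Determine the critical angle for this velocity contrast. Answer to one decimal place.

At critical incidence the refracted ray runs along the interface (θ₂ = 90°), so sin θ_c = V₁/V₂.
θ_c = arcsin(1.459/2.631) = arcsin 0.5545 = 33.68°.

33.7°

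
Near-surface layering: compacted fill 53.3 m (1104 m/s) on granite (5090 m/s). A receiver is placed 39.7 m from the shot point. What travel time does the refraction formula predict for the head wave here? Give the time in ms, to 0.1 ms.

102.1 ms

θ_c = arcsin(V₁/V₂) = arcsin(1104/5090) = 12.53°, cos θ_c = 0.9762.
Intercept time tᵢ = 2h cos θ_c / V₁ = 2·53.3·0.9762/1104 = 0.09426 s.
t = x/V₂ + tᵢ = 39.7/5090 + 0.09426 = 0.10206 s.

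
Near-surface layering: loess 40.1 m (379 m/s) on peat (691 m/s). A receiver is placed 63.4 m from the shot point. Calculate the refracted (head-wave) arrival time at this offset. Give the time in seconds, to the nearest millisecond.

0.269 s

t = x/V₂ + 2h·√(V₂²−V₁²)/(V₁V₂).
√(V₂²−V₁²) = √(691²−379²) = 577.8 m/s; delay term = 2·40.1·577.8/(379·691) = 0.17694 s.
t = 63.4/691 + 0.17694 = 0.26869 s.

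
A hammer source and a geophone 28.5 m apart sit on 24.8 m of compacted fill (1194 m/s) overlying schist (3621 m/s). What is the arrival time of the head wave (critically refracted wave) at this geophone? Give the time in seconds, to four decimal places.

0.0471 s

t = x/V₂ + 2h·√(V₂²−V₁²)/(V₁V₂).
√(V₂²−V₁²) = √(3621²−1194²) = 3418.5 m/s; delay term = 2·24.8·3418.5/(1194·3621) = 0.03922 s.
t = 28.5/3621 + 0.03922 = 0.04709 s.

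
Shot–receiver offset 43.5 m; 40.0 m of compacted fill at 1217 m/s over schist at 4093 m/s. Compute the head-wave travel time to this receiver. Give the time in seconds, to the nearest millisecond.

θ_c = arcsin(V₁/V₂) = arcsin(1217/4093) = 17.30°, cos θ_c = 0.9548.
Intercept time tᵢ = 2h cos θ_c / V₁ = 2·40.0·0.9548/1217 = 0.06276 s.
t = x/V₂ + tᵢ = 43.5/4093 + 0.06276 = 0.07339 s.

0.073 s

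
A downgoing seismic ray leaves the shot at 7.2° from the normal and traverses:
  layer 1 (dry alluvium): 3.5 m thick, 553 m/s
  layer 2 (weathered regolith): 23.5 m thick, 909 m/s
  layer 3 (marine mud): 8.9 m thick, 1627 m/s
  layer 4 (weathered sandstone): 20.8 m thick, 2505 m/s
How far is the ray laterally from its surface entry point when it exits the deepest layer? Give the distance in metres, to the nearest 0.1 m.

Ray parameter p = sin 7.2° / 553 m/s = 2.2664e-04 s/m.
Layer 1: θ = 7.20°; offset = 3.5·tan 7.20° = 0.442 m.
Layer 2: sin θ = p·909 = 0.2060 → θ = 11.89°; offset = 23.5·tan 11.89° = 4.948 m.
Layer 3: sin θ = p·1627 = 0.3687 → θ = 21.64°; offset = 8.9·tan 21.64° = 3.531 m.
Layer 4: sin θ = p·2505 = 0.5677 → θ = 34.59°; offset = 20.8·tan 34.59° = 14.345 m.
Summing the layer offsets gives 23.265 m.

23.3 m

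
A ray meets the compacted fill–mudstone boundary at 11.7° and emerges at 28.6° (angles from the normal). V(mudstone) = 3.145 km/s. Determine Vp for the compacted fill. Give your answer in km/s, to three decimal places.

Snell's law: sin 11.7°/V₁ = sin 28.6°/V₂.
V₁ = V₂·sin 11.7°/sin 28.6° = 3.145 × 0.4236 = 1.332 km/s.

1.332 km/s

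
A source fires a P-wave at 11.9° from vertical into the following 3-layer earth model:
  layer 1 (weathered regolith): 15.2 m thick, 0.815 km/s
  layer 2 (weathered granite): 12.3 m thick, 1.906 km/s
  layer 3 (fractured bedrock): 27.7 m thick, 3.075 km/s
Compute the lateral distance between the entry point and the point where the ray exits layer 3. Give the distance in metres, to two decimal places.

Ray parameter p = sin 11.9° / 0.815 km/s = 2.5301e-01 s/km.
Layer 1: θ = 11.90°; offset = 15.2·tan 11.90° = 3.2031 m.
Layer 2: sin θ = p·1.906 = 0.4822 → θ = 28.83°; offset = 12.3·tan 28.83° = 6.7709 m.
Layer 3: sin θ = p·3.075 = 0.7780 → θ = 51.08°; offset = 27.7·tan 51.08° = 34.3029 m.
Summing the layer offsets gives 44.2769 m.

44.28 m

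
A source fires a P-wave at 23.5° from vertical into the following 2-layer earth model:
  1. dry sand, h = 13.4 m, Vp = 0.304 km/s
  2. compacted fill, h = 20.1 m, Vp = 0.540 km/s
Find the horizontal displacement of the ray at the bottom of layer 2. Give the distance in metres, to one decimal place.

Apply Snell's law at each interface; in layer i the horizontal offset is hᵢ·tan θᵢ.
Layer 1: θ = 23.50°; offset = 13.4·tan 23.50° = 5.826 m.
Layer 2: sin θ = 0.540·sin 23.5°/0.304 = 0.7083, θ = 45.10°; offset = 20.1·tan 45.10° = 20.168 m.
Summing the layer offsets gives 25.995 m.

26.0 m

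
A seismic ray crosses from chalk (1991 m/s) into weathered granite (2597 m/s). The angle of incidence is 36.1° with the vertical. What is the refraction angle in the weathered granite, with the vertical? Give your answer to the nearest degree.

Snell's law: sin θ₂ = (V₂/V₁)·sin θ₁ = (2597/1991)·sin 36.1° = 0.7685.
θ₂ = arcsin 0.7685 = 50.22° from the normal.

50°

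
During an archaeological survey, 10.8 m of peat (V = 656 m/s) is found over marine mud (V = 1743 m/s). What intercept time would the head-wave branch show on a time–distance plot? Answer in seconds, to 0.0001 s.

0.0305 s

θ_c = arcsin(V₁/V₂) = arcsin(656/1743) = 22.11°; cos θ_c = 0.9265.
tᵢ = 2h·cos θ_c / V₁ = 2·10.8·0.9265 / 656 = 0.03051 s.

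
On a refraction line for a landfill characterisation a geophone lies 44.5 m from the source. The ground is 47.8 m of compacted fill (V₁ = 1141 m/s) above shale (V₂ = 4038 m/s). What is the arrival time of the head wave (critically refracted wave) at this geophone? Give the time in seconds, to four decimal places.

0.0914 s

θ_c = arcsin(V₁/V₂) = arcsin(1141/4038) = 16.41°, cos θ_c = 0.9592.
Intercept time tᵢ = 2h cos θ_c / V₁ = 2·47.8·0.9592/1141 = 0.08037 s.
t = x/V₂ + tᵢ = 44.5/4038 + 0.08037 = 0.09139 s.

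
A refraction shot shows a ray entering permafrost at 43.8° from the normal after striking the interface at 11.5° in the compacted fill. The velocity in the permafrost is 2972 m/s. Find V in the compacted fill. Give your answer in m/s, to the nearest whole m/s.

Snell's law: sin 11.5°/V₁ = sin 43.8°/V₂.
V₁ = V₂·sin 11.5°/sin 43.8° = 2972 × 0.2880 = 856.07 m/s.

856 m/s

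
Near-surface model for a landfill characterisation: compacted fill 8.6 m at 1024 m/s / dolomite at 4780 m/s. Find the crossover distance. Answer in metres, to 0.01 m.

θ_c = arcsin(1024/4780) = 12.37°, so cos θ_c = 0.9768 and tᵢ = 2h cos θ_c/V₁ = 0.0164 s.
At crossover x/V₁ = x/V₂ + tᵢ ⇒ x = tᵢ/(1/V₁ − 1/V₂) = 0.01641/(9.7656e-04 − 2.0921e-04) = 21.38 m.

21.38 m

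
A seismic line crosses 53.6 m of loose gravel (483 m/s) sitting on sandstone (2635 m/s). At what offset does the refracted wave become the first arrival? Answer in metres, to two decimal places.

129.04 m

θ_c = arcsin(483/2635) = 10.56°, so cos θ_c = 0.9831 and tᵢ = 2h cos θ_c/V₁ = 0.2182 s.
At crossover x/V₁ = x/V₂ + tᵢ ⇒ x = tᵢ/(1/V₁ − 1/V₂) = 0.21819/(2.0704e-03 − 3.7951e-04) = 129.04 m.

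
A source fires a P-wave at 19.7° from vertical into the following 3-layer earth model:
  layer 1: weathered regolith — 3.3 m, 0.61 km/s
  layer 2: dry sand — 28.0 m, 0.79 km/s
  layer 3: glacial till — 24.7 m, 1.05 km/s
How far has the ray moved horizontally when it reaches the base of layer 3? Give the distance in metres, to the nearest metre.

32 m

Apply Snell's law at each interface; in layer i the horizontal offset is hᵢ·tan θᵢ.
Layer 1: θ = 19.70°; offset = 3.3·tan 19.70° = 1.182 m.
Layer 2: sin θ = 0.79·sin 19.7°/0.61 = 0.4366, θ = 25.88°; offset = 28.0·tan 25.88° = 13.587 m.
Layer 3: sin θ = 1.05·sin 19.7°/0.61 = 0.5802, θ = 35.47°; offset = 24.7·tan 35.47° = 17.597 m.
Summing the layer offsets gives 32.366 m.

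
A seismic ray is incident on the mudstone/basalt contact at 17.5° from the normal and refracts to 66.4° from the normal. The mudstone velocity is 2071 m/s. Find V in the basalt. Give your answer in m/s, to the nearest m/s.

6311 m/s

sin 17.5° = 0.3007; sin 66.4° = 0.9164.
V₂ = V₁·(sin θ₂/sin θ₁) = 2071·(0.9164/0.3007) = 6311.11 m/s.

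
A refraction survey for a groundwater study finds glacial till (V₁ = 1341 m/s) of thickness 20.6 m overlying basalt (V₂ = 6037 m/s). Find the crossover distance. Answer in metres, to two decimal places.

θ_c = arcsin(1341/6037) = 12.83°, so cos θ_c = 0.9750 and tᵢ = 2h cos θ_c/V₁ = 0.0300 s.
At crossover x/V₁ = x/V₂ + tᵢ ⇒ x = tᵢ/(1/V₁ − 1/V₂) = 0.02996/(7.4571e-04 − 1.6565e-04) = 51.64 m.

51.64 m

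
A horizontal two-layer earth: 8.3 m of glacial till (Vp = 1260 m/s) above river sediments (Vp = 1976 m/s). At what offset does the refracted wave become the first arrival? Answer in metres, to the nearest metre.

35 m

θ_c = arcsin(1260/1976) = 39.62°, so cos θ_c = 0.7703 and tᵢ = 2h cos θ_c/V₁ = 0.0101 s.
At crossover x/V₁ = x/V₂ + tᵢ ⇒ x = tᵢ/(1/V₁ − 1/V₂) = 0.01015/(7.9365e-04 − 5.0607e-04) = 35.29 m.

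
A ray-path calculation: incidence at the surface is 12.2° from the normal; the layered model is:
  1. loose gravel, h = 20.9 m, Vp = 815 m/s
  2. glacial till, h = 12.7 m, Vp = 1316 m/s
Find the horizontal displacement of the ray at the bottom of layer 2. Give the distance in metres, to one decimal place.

9.1 m

Apply Snell's law at each interface; in layer i the horizontal offset is hᵢ·tan θᵢ.
Layer 1: θ = 12.20°; offset = 20.9·tan 12.20° = 4.519 m.
Layer 2: sin θ = 1316·sin 12.2°/815 = 0.3412, θ = 19.95°; offset = 12.7·tan 19.95° = 4.610 m.
Summing the layer offsets gives 9.129 m.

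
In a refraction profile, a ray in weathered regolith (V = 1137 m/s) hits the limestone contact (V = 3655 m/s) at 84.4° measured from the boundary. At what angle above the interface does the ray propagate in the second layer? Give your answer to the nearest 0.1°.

Angle from the normal: 90° − 84.4° = 5.6°.
sin θ₁/V₁ = sin θ₂/V₂ ⇒ sin θ₂ = 3655·sin 5.6°/1137 = 3655·0.0976/1137 = 0.3137.
θ₂ = arcsin 0.3137 = 18.28° from the normal.
From the interface: 90° − 18.28° = 71.72°.

71.7°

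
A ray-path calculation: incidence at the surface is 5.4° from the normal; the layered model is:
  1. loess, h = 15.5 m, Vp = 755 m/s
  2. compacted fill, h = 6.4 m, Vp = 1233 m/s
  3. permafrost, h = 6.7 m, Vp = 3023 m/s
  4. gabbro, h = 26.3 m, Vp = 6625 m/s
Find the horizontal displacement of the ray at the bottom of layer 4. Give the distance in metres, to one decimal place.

Apply Snell's law at each interface; in layer i the horizontal offset is hᵢ·tan θᵢ.
Layer 1: θ = 5.40°; offset = 15.5·tan 5.40° = 1.465 m.
Layer 2: sin θ = 1233·sin 5.4°/755 = 0.1537, θ = 8.84°; offset = 6.4·tan 8.84° = 0.995 m.
Layer 3: sin θ = 3023·sin 5.4°/755 = 0.3768, θ = 22.14°; offset = 6.7·tan 22.14° = 2.726 m.
Layer 4: sin θ = 6625·sin 5.4°/755 = 0.8258, θ = 55.67°; offset = 26.3·tan 55.67° = 38.508 m.
Σ offsets = 43.694 m.

43.7 m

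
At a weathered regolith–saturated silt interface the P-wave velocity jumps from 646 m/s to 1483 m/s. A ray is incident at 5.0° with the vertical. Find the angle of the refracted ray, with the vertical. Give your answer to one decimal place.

11.5°

sin θ₁/V₁ = sin θ₂/V₂ ⇒ sin θ₂ = 1483·sin 5.0°/646 = 1483·0.0872/646 = 0.2001.
θ₂ = arcsin 0.2001 = 11.54° from the normal.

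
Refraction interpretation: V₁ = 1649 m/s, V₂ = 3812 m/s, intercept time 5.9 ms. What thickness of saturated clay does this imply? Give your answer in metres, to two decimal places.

h = tᵢ·V₁·V₂ / (2·√(V₂²−V₁²)).
√(V₂²−V₁²) = √(3812² − 1649²) = 3436.9 m/s.
h = 0.0059 s × 1649 × 3812 / (2 × 3436.9) = 5.40 m.

5.40 m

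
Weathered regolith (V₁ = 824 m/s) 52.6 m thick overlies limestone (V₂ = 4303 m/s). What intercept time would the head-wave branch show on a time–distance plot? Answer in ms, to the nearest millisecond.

tᵢ = 2h·√(V₂²−V₁²)/(V₁V₂).
√(V₂²−V₁²) = √(4303²−824²) = 4223.4 m/s.
tᵢ = 2·52.6·4223.4/(824·4303) = 0.12531 s.

125 ms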